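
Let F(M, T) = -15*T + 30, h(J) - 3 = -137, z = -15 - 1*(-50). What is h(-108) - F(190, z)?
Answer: 361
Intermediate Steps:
z = 35 (z = -15 + 50 = 35)
h(J) = -134 (h(J) = 3 - 137 = -134)
F(M, T) = 30 - 15*T
h(-108) - F(190, z) = -134 - (30 - 15*35) = -134 - (30 - 525) = -134 - 1*(-495) = -134 + 495 = 361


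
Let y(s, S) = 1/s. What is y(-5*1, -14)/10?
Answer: -1/50 ≈ -0.020000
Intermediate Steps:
y(-5*1, -14)/10 = 1/(-5*1*10) = (⅒)/(-5) = -⅕*⅒ = -1/50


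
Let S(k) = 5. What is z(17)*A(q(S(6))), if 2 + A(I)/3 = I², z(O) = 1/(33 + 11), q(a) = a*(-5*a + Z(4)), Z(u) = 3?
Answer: 18147/22 ≈ 824.86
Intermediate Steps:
q(a) = a*(3 - 5*a) (q(a) = a*(-5*a + 3) = a*(3 - 5*a))
z(O) = 1/44
A(I) = -6 + 3*I²
z(17)*A(q(S(6))) = (-6 + 3*(5*(3 - 5*5))²)/44 = (-6 + 3*(5*(3 - 25))²)/44 = (-6 + 3*(5*(-22))²)/44 = (-6 + 3*(-110)²)/44 = (-6 + 3*12100)/44 = (-6 + 36300)/44 = (1/44)*36294 = 18147/22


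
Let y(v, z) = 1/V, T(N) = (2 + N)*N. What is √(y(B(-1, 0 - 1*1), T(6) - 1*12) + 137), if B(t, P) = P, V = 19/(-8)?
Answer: √49305/19 ≈ 11.687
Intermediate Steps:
V = -19/8 (V = 19*(-⅛) = -19/8 ≈ -2.3750)
T(N) = N*(2 + N)
y(v, z) = -8/19 (y(v, z) = 1/(-19/8) = -8/19)
√(y(B(-1, 0 - 1*1), T(6) - 1*12) + 137) = √(-8/19 + 137) = √(2595/19) = √49305/19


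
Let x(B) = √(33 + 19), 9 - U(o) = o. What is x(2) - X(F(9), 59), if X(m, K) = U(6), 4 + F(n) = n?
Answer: -3 + 2*√13 ≈ 4.2111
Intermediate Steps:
U(o) = 9 - o
F(n) = -4 + n
X(m, K) = 3 (X(m, K) = 9 - 1*6 = 9 - 6 = 3)
x(B) = 2*√13 (x(B) = √52 = 2*√13)
x(2) - X(F(9), 59) = 2*√13 - 1*3 = 2*√13 - 3 = -3 + 2*√13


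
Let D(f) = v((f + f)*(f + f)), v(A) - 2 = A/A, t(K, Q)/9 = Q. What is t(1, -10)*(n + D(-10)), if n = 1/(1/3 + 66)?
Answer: -54000/199 ≈ -271.36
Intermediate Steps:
t(K, Q) = 9*Q
v(A) = 3 (v(A) = 2 + A/A = 2 + 1 = 3)
D(f) = 3
n = 3/199 (n = 1/(⅓ + 66) = 1/(199/3) = 3/199 ≈ 0.015075)
t(1, -10)*(n + D(-10)) = (9*(-10))*(3/199 + 3) = -90*600/199 = -54000/199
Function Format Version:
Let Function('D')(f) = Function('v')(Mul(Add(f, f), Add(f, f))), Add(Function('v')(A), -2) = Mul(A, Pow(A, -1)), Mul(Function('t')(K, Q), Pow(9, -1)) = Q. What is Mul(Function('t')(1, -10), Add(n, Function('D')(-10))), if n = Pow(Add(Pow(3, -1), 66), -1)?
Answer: Rational(-54000, 199) ≈ -271.36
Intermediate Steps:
Function('t')(K, Q) = Mul(9, Q)
Function('v')(A) = 3 (Function('v')(A) = Add(2, Mul(A, Pow(A, -1))) = Add(2, 1) = 3)
Function('D')(f) = 3
n = Rational(3, 199) (n = Pow(Add(Rational(1, 3), 66), -1) = Pow(Rational(199, 3), -1) = Rational(3, 199) ≈ 0.015075)
Mul(Function('t')(1, -10), Add(n, Function('D')(-10))) = Mul(Mul(9, -10), Add(Rational(3, 199), 3)) = Mul(-90, Rational(600, 199)) = Rational(-54000, 199)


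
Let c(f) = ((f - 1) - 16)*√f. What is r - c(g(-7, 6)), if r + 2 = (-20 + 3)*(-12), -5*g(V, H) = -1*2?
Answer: 202 + 83*√10/25 ≈ 212.50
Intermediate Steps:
g(V, H) = ⅖ (g(V, H) = -(-1)*2/5 = -⅕*(-2) = ⅖)
r = 202 (r = -2 + (-20 + 3)*(-12) = -2 - 17*(-12) = -2 + 204 = 202)
c(f) = √f*(-17 + f) (c(f) = ((-1 + f) - 16)*√f = (-17 + f)*√f = √f*(-17 + f))
r - c(g(-7, 6)) = 202 - √(⅖)*(-17 + ⅖) = 202 - √10/5*(-83)/5 = 202 - (-83)*√10/25 = 202 + 83*√10/25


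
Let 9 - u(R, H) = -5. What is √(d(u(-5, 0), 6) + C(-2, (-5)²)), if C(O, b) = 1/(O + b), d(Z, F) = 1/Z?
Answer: √11914/322 ≈ 0.33898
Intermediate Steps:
u(R, H) = 14 (u(R, H) = 9 - 1*(-5) = 9 + 5 = 14)
√(d(u(-5, 0), 6) + C(-2, (-5)²)) = √(1/14 + 1/(-2 + (-5)²)) = √(1/14 + 1/(-2 + 25)) = √(1/14 + 1/23) = √(37/322) = √11914/322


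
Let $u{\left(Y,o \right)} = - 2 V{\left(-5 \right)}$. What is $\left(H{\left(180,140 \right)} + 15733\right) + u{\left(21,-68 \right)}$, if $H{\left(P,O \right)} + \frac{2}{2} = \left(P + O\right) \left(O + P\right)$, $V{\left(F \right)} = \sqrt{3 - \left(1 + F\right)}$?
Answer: $118132 - 2 \sqrt{7} \approx 1.1813 \cdot 10^{5}$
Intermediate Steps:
$V{\left(F \right)} = \sqrt{2 - F}$
$H{\left(P,O \right)} = -1 + \left(O + P\right)^{2}$ ($H{\left(P,O \right)} = -1 + \left(P + O\right) \left(O + P\right) = -1 + \left(O + P\right) \left(O + P\right) = -1 + \left(O + P\right)^{2}$)
$u{\left(Y,o \right)} = - 2 \sqrt{7}$ ($u{\left(Y,o \right)} = - 2 \sqrt{2 - -5} = - 2 \sqrt{2 + 5} = - 2 \sqrt{7}$)
$\left(H{\left(180,140 \right)} + 15733\right) + u{\left(21,-68 \right)} = \left(\left(-1 + \left(140 + 180\right)^{2}\right) + 15733\right) - 2 \sqrt{7} = \left(\left(-1 + 320^{2}\right) + 15733\right) - 2 \sqrt{7} = \left(\left(-1 + 102400\right) + 15733\right) - 2 \sqrt{7} = \left(102399 + 15733\right) - 2 \sqrt{7} = 118132 - 2 \sqrt{7}$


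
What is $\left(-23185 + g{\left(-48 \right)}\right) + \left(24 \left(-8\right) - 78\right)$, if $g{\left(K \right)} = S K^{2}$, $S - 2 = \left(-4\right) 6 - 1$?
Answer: $-76447$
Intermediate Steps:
$S = -23$ ($S = 2 - 25 = -23$)
$g{\left(K \right)} = - 23 K^{2}$
$\left(-23185 + g{\left(-48 \right)}\right) + \left(24 \left(-8\right) - 78\right) = \left(-23185 - 23 \left(-48\right)^{2}\right) + \left(24 \left(-8\right) - 78\right) = \left(-23185 - 52992\right) - 270 = -76177 - 270 = -76447$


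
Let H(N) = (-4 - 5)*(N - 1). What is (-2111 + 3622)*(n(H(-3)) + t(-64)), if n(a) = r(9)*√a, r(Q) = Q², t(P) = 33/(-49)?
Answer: 35933091/49 ≈ 7.3333e+5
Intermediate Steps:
t(P) = -33/49 (t(P) = 33*(-1/49) = -33/49)
H(N) = 9 - 9*N (H(N) = -9*(-1 + N) = 9 - 9*N)
n(a) = 81*√a (n(a) = 9²*√a = 81*√a)
(-2111 + 3622)*(n(H(-3)) + t(-64)) = (-2111 + 3622)*(81*√(9 - 9*(-3)) - 33/49) = 1511*(81*√(9 + 27) - 33/49) = 1511*(81*√36 - 33/49) = 1511*(81*6 - 33/49) = 1511*(486 - 33/49) = 1511*(23781/49) = 35933091/49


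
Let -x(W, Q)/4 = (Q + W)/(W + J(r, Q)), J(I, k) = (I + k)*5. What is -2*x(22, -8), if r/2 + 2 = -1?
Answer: -7/3 ≈ -2.3333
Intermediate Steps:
r = -6 (r = -4 + 2*(-1) = -4 - 2 = -6)
J(I, k) = 5*I + 5*k
x(W, Q) = -4*(Q + W)/(-30 + W + 5*Q) (x(W, Q) = -4*(Q + W)/(W + (5*(-6) + 5*Q)) = -4*(Q + W)/(W + (-30 + 5*Q)) = -4*(Q + W)/(-30 + W + 5*Q))
-2*x(22, -8) = -8*(-1*(-8) - 1*22)/(-30 + 22 + 5*(-8)) = -8*(8 - 22)/(-30 + 22 - 40) = -8*(-14)/(-48) = -8*(-1)*(-14)/48 = -2*7/6 = -7/3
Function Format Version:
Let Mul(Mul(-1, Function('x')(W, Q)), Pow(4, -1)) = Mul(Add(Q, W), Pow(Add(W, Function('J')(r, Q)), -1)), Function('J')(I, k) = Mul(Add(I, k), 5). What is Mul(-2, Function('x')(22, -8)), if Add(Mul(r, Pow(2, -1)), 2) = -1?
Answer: Rational(-7, 3) ≈ -2.3333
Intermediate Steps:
r = -6 (r = Add(-4, Mul(2, -1)) = Add(-4, -2) = -6)
Function('J')(I, k) = Add(Mul(5, I), Mul(5, k))
Function('x')(W, Q) = Mul(-4, Pow(Add(-30, W, Mul(5, Q)), -1), Add(Q, W)) (Function('x')(W, Q) = Mul(-4, Mul(Add(Q, W), Pow(Add(W, Add(Mul(5, -6), Mul(5, Q))), -1))) = Mul(-4, Mul(Add(Q, W), Pow(Add(W, Add(-30, Mul(5, Q))), -1))) = Mul(-4, Mul(Add(Q, W), Pow(Add(-30, W, Mul(5, Q)), -1))) = Mul(-4, Mul(Pow(Add(-30, W, Mul(5, Q)), -1), Add(Q, W))) = Mul(-4, Pow(Add(-30, W, Mul(5, Q)), -1), Add(Q, W)))
Mul(-2, Function('x')(22, -8)) = Mul(-2, Mul(4, Pow(Add(-30, 22, Mul(5, -8)), -1), Add(Mul(-1, -8), Mul(-1, 22)))) = Mul(-2, Mul(4, Pow(Add(-30, 22, -40), -1), Add(8, -22))) = Mul(-2, Mul(4, Pow(-48, -1), -14)) = Mul(-2, Mul(4, Rational(-1, 48), -14)) = Mul(-2, Rational(7, 6)) = Rational(-7, 3)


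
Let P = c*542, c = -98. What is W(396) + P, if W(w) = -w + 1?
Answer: -53511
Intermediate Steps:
W(w) = 1 - w
P = -53116 (P = -98*542 = -53116)
W(396) + P = (1 - 1*396) - 53116 = (1 - 396) - 53116 = -395 - 53116 = -53511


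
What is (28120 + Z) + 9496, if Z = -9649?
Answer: 27967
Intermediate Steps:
(28120 + Z) + 9496 = (28120 - 9649) + 9496 = 18471 + 9496 = 27967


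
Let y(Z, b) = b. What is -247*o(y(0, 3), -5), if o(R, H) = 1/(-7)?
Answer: 247/7 ≈ 35.286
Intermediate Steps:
o(R, H) = -⅐
-247*o(y(0, 3), -5) = -247*(-⅐) = 247/7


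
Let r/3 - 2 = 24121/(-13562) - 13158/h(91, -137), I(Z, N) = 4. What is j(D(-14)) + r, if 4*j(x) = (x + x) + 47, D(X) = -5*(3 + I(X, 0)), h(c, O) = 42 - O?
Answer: -1095384931/4855196 ≈ -225.61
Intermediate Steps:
D(X) = -35 (D(X) = -5*(3 + 4) = -5*7 = -35)
r = -533733777/2427598 (r = 6 + 3*(24121/(-13562) - 13158/(42 - 1*(-137))) = 6 + 3*(24121*(-1/13562) - 13158/(42 + 137)) = 6 + 3*(-24121/13562 - 13158/179) = 6 + 3*(-182766455/2427598) = 6 - 548299365/2427598 = -533733777/2427598 ≈ -219.86)
j(x) = 47/4 + x/2 (j(x) = ((x + x) + 47)/4 = (2*x + 47)/4 = (47 + 2*x)/4 = 47/4 + x/2)
j(D(-14)) + r = (47/4 + (½)*(-35)) - 533733777/2427598 = (47/4 - 35/2) - 533733777/2427598 = -23/4 - 533733777/2427598 = -1095384931/4855196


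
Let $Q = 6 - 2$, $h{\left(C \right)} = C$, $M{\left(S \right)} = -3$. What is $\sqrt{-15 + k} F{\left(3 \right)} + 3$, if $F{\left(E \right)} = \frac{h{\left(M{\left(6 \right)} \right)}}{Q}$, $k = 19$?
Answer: $\frac{3}{2} \approx 1.5$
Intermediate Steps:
$Q = 4$
$F{\left(E \right)} = - \frac{3}{4}$
$\sqrt{-15 + k} F{\left(3 \right)} + 3 = \sqrt{-15 + 19} \left(- \frac{3}{4}\right) + 3 = \sqrt{4} \left(- \frac{3}{4}\right) + 3 = 2 \left(- \frac{3}{4}\right) + 3 = - \frac{3}{2} + 3 = \frac{3}{2}$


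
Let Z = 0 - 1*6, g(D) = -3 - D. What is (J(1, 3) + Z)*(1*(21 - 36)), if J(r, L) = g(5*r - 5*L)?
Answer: -15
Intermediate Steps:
J(r, L) = -3 - 5*r + 5*L (J(r, L) = -3 - (5*r - 5*L) = -3 - (-5*L + 5*r) = -3 + (-5*r + 5*L) = -3 - 5*r + 5*L)
Z = -6 (Z = 0 - 6 = -6)
(J(1, 3) + Z)*(1*(21 - 36)) = ((-3 - 5*1 + 5*3) - 6)*(1*(21 - 36)) = ((-3 - 5 + 15) - 6)*(1*(-15)) = (7 - 6)*(-15) = 1*(-15) = -15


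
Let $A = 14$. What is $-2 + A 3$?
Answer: $40$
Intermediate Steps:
$-2 + A 3 = -2 + 14 \cdot 3 = -2 + 42 = 40$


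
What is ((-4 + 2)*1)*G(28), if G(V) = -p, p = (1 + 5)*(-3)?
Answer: -36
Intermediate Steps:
p = -18 (p = 6*(-3) = -18)
G(V) = 18 (G(V) = -1*(-18) = 18)
((-4 + 2)*1)*G(28) = ((-4 + 2)*1)*18 = -2*1*18 = -2*18 = -36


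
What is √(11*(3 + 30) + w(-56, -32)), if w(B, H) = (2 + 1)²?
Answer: 2*√93 ≈ 19.287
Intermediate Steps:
w(B, H) = 9 (w(B, H) = 3² = 9)
√(11*(3 + 30) + w(-56, -32)) = √(11*(3 + 30) + 9) = √(11*33 + 9) = √(363 + 9) = √372 = 2*√93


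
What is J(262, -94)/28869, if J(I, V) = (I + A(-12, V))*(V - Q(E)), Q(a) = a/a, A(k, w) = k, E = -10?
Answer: -23750/28869 ≈ -0.82268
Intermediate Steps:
Q(a) = 1
J(I, V) = (-1 + V)*(-12 + I) (J(I, V) = (I - 12)*(V - 1*1) = (-12 + I)*(V - 1) = (-12 + I)*(-1 + V) = (-1 + V)*(-12 + I))
J(262, -94)/28869 = (12 - 1*262 - 12*(-94) + 262*(-94))/28869 = (12 - 262 + 1128 - 24628)*(1/28869) = -23750*1/28869 = -23750/28869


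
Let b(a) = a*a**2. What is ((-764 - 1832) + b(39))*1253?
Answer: 71073919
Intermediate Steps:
b(a) = a**3
((-764 - 1832) + b(39))*1253 = ((-764 - 1832) + 39**3)*1253 = (-2596 + 59319)*1253 = 56723*1253 = 71073919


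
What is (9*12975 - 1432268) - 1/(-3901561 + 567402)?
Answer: -4386062825386/3334159 ≈ -1.3155e+6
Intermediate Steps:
(9*12975 - 1432268) - 1/(-3901561 + 567402) = (116775 - 1432268) - 1/(-3334159) = -1315493 - 1*(-1/3334159) = -1315493 + 1/3334159 = -4386062825386/3334159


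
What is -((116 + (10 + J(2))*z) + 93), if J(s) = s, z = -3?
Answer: -173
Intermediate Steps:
-((116 + (10 + J(2))*z) + 93) = -((116 + (10 + 2)*(-3)) + 93) = -((116 + 12*(-3)) + 93) = -((116 - 36) + 93) = -(80 + 93) = -1*173 = -173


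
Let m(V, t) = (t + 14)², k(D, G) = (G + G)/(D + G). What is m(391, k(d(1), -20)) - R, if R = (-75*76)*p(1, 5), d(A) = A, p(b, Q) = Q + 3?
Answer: 16555236/361 ≈ 45859.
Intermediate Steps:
p(b, Q) = 3 + Q
k(D, G) = 2*G/(D + G) (k(D, G) = (2*G)/(D + G) = 2*G/(D + G))
m(V, t) = (14 + t)²
R = -45600 (R = (-75*76)*(3 + 5) = -5700*8 = -45600)
m(391, k(d(1), -20)) - R = (14 + 2*(-20)/(1 - 20))² - 1*(-45600) = (14 + 2*(-20)/(-19))² + 45600 = (14 + 2*(-20)*(-1/19))² + 45600 = (14 + 40/19)² + 45600 = (306/19)² + 45600 = 93636/361 + 45600 = 16555236/361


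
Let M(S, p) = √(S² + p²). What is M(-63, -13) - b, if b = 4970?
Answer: -4970 + √4138 ≈ -4905.7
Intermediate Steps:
M(-63, -13) - b = √((-63)² + (-13)²) - 1*4970 = √(3969 + 169) - 4970 = √4138 - 4970 = -4970 + √4138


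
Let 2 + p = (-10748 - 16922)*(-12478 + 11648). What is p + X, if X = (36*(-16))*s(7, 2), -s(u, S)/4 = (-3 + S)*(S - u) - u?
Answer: 22961490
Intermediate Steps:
p = 22966098 (p = -2 + (-10748 - 16922)*(-12478 + 11648) = -2 - 27670*(-830) = -2 + 22966100 = 22966098)
s(u, S) = 4*u - 4*(-3 + S)*(S - u) (s(u, S) = -4*((-3 + S)*(S - u) - u) = -4*(-u + (-3 + S)*(S - u)) = 4*u - 4*(-3 + S)*(S - u))
X = -4608 (X = (36*(-16))*(-8*7 - 4*2**2 + 12*2 + 4*2*7) = -576*(-56 - 4*4 + 24 + 56) = -576*(-56 - 16 + 24 + 56) = -576*8 = -4608)
p + X = 22966098 - 4608 = 22961490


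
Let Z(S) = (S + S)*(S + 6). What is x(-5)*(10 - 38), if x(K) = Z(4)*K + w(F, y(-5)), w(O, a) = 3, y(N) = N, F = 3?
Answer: 11116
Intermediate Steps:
Z(S) = 2*S*(6 + S) (Z(S) = (2*S)*(6 + S) = 2*S*(6 + S))
x(K) = 3 + 80*K (x(K) = (2*4*(6 + 4))*K + 3 = (2*4*10)*K + 3 = 80*K + 3 = 3 + 80*K)
x(-5)*(10 - 38) = (3 + 80*(-5))*(10 - 38) = (3 - 400)*(-28) = -397*(-28) = 11116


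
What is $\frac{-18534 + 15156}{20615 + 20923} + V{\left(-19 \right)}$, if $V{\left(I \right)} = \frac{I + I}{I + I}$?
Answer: $\frac{6360}{6923} \approx 0.91868$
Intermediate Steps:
$V{\left(I \right)} = 1$ ($V{\left(I \right)} = \frac{2 I}{2 I} = 2 I \frac{1}{2 I} = 1$)
$\frac{-18534 + 15156}{20615 + 20923} + V{\left(-19 \right)} = \frac{-18534 + 15156}{20615 + 20923} + 1 = - \frac{3378}{41538} + 1 = \left(-3378\right) \frac{1}{41538} + 1 = - \frac{563}{6923} + 1 = \frac{6360}{6923}$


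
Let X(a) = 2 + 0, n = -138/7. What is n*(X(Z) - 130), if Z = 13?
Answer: 17664/7 ≈ 2523.4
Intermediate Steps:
n = -138/7 (n = -138*1/7 = -138/7 ≈ -19.714)
X(a) = 2
n*(X(Z) - 130) = -138*(2 - 130)/7 = -138/7*(-128) = 17664/7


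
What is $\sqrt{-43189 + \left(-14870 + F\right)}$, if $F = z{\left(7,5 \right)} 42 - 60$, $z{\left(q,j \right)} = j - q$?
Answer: $3 i \sqrt{6467} \approx 241.25 i$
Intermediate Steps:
$F = -144$ ($F = \left(5 - 7\right) 42 - 60 = \left(-2\right) 42 - 60 = -84 - 60 = -144$)
$\sqrt{-43189 + \left(-14870 + F\right)} = \sqrt{-43189 - 15014} = \sqrt{-58203} = 3 i \sqrt{6467}$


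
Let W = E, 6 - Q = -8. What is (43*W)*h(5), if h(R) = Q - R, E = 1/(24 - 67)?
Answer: -9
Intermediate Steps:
Q = 14 (Q = 6 - 1*(-8) = 6 + 8 = 14)
E = -1/43 (E = 1/(-43) = -1/43 ≈ -0.023256)
W = -1/43 ≈ -0.023256
h(R) = 14 - R
(43*W)*h(5) = (43*(-1/43))*(14 - 1*5) = -(14 - 5) = -1*9 = -9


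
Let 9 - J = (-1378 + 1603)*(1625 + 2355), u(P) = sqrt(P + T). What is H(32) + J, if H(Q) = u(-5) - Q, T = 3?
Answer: -895523 + I*sqrt(2) ≈ -8.9552e+5 + 1.4142*I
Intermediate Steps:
u(P) = sqrt(3 + P) (u(P) = sqrt(P + 3) = sqrt(3 + P))
J = -895491 (J = 9 - (-1378 + 1603)*(1625 + 2355) = 9 - 225*3980 = 9 - 1*895500 = 9 - 895500 = -895491)
H(Q) = -Q + I*sqrt(2) (H(Q) = sqrt(3 - 5) - Q = sqrt(-2) - Q = I*sqrt(2) - Q = -Q + I*sqrt(2))
H(32) + J = (-1*32 + I*sqrt(2)) - 895491 = (-32 + I*sqrt(2)) - 895491 = -895523 + I*sqrt(2)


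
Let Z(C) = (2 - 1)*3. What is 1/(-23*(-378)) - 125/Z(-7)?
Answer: -362249/8694 ≈ -41.667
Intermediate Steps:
Z(C) = 3 (Z(C) = 1*3 = 3)
1/(-23*(-378)) - 125/Z(-7) = 1/(-23*(-378)) - 125/3 = -1/23*(-1/378) - 125*⅓ = 1/8694 - 125/3 = -362249/8694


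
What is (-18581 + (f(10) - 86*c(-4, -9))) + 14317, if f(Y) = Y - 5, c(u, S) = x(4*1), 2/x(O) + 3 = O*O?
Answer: -55539/13 ≈ -4272.2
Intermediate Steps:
x(O) = 2/(-3 + O²) (x(O) = 2/(-3 + O*O) = 2/(-3 + O²))
c(u, S) = 2/13 (c(u, S) = 2/(-3 + (4*1)²) = 2/(-3 + 4²) = 2/(-3 + 16) = 2/13)
f(Y) = -5 + Y
(-18581 + (f(10) - 86*c(-4, -9))) + 14317 = (-18581 + ((-5 + 10) - 86*2/13)) + 14317 = (-18581 + (5 - 172/13)) + 14317 = (-18581 - 107/13) + 14317 = -241660/13 + 14317 = -55539/13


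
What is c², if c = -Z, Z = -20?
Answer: 400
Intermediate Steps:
c = 20 (c = -1*(-20) = 20)
c² = 20² = 400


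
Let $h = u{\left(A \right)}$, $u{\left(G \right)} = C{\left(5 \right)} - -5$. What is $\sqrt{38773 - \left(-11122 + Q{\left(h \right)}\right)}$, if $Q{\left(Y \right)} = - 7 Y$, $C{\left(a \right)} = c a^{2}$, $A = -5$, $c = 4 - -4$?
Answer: $\sqrt{51330} \approx 226.56$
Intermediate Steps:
$c = 8$ ($c = 4 + 4 = 8$)
$C{\left(a \right)} = 8 a^{2}$
$u{\left(G \right)} = 205$ ($u{\left(G \right)} = 8 \cdot 5^{2} - -5 = 8 \cdot 25 + 5 = 200 + 5 = 205$)
$h = 205$
$\sqrt{38773 - \left(-11122 + Q{\left(h \right)}\right)} = \sqrt{38773 + \left(11122 - \left(-7\right) 205\right)} = \sqrt{38773 + \left(11122 - -1435\right)} = \sqrt{38773 + \left(11122 + 1435\right)} = \sqrt{38773 + 12557} = \sqrt{51330}$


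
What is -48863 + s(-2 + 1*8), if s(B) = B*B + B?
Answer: -48821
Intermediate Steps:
s(B) = B + B² (s(B) = B² + B = B + B²)
-48863 + s(-2 + 1*8) = -48863 + (-2 + 1*8)*(1 + (-2 + 1*8)) = -48863 + (-2 + 8)*(1 + (-2 + 8)) = -48863 + 6*(1 + 6) = -48863 + 6*7 = -48863 + 42 = -48821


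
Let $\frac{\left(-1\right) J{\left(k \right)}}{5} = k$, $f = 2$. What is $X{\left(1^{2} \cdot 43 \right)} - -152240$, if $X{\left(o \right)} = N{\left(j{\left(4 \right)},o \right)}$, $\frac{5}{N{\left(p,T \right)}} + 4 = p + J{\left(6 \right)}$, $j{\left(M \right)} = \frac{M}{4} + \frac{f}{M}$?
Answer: $\frac{1979118}{13} \approx 1.5224 \cdot 10^{5}$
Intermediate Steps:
$J{\left(k \right)} = - 5 k$
$j{\left(M \right)} = \frac{2}{M} + \frac{M}{4}$ ($j{\left(M \right)} = \frac{M}{4} + \frac{2}{M} = \frac{2}{M} + \frac{M}{4}$)
$N{\left(p,T \right)} = \frac{5}{-34 + p}$ ($N{\left(p,T \right)} = \frac{5}{-4 + \left(p - 30\right)} = \frac{5}{-4 + \left(-30 + p\right)} = \frac{5}{-34 + p}$)
$X{\left(o \right)} = - \frac{2}{13}$ ($X{\left(o \right)} = \frac{5}{-34 + \left(\frac{2}{4} + \frac{1}{4} \cdot 4\right)} = \frac{5}{-34 + \left(2 \cdot \frac{1}{4} + 1\right)} = \frac{5}{-34 + \left(\frac{1}{2} + 1\right)} = \frac{5}{-34 + \frac{3}{2}} = \frac{5}{- \frac{65}{2}} = 5 \left(- \frac{2}{65}\right) = - \frac{2}{13}$)
$X{\left(1^{2} \cdot 43 \right)} - -152240 = - \frac{2}{13} - -152240 = - \frac{2}{13} + 152240 = \frac{1979118}{13}$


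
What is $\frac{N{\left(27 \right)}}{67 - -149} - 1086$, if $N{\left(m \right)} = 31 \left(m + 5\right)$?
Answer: $- \frac{29198}{27} \approx -1081.4$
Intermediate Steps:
$N{\left(m \right)} = 155 + 31 m$ ($N{\left(m \right)} = 31 \left(5 + m\right) = 155 + 31 m$)
$\frac{N{\left(27 \right)}}{67 - -149} - 1086 = \frac{155 + 31 \cdot 27}{67 - -149} - 1086 = \frac{155 + 837}{67 + \left(-318 + 467\right)} - 1086 = \frac{992}{67 + 149} - 1086 = \frac{992}{216} - 1086 = 992 \cdot \frac{1}{216} - 1086 = \frac{124}{27} - 1086 = - \frac{29198}{27}$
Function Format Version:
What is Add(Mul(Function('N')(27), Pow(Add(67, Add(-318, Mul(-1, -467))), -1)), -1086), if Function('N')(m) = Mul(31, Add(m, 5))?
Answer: Rational(-29198, 27) ≈ -1081.4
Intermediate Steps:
Function('N')(m) = Add(155, Mul(31, m)) (Function('N')(m) = Mul(31, Add(5, m)) = Add(155, Mul(31, m)))
Add(Mul(Function('N')(27), Pow(Add(67, Add(-318, Mul(-1, -467))), -1)), -1086) = Add(Mul(Add(155, Mul(31, 27)), Pow(Add(67, Add(-318, Mul(-1, -467))), -1)), -1086) = Add(Mul(Add(155, 837), Pow(Add(67, Add(-318, 467)), -1)), -1086) = Add(Mul(992, Pow(Add(67, 149), -1)), -1086) = Add(Mul(992, Pow(216, -1)), -1086) = Add(Mul(992, Rational(1, 216)), -1086) = Add(Rational(124, 27), -1086) = Rational(-29198, 27)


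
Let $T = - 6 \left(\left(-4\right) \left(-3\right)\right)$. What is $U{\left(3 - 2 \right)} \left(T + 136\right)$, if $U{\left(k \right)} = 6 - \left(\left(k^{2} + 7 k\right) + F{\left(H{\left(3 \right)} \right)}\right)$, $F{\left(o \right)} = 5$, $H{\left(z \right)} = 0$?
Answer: $-448$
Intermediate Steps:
$U{\left(k \right)} = 1 - k^{2} - 7 k$ ($U{\left(k \right)} = 6 - \left(\left(k^{2} + 7 k\right) + 5\right) = 6 - \left(5 + k^{2} + 7 k\right) = 1 - k^{2} - 7 k$)
$T = -72$ ($T = \left(-6\right) 12 = -72$)
$U{\left(3 - 2 \right)} \left(T + 136\right) = \left(1 - \left(3 - 2\right)^{2} - 7 \left(3 - 2\right)\right) \left(-72 + 136\right) = \left(1 - 1^{2} - 7\right) 64 = \left(1 - 1 - 7\right) 64 = \left(-7\right) 64 = -448$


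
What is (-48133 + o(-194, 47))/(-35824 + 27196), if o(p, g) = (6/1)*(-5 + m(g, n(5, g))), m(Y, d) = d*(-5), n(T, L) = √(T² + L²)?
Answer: 48163/8628 + 5*√2234/1438 ≈ 5.7465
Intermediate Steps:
n(T, L) = √(L² + T²)
m(Y, d) = -5*d
o(p, g) = -30 - 30*√(25 + g²) (o(p, g) = (6/1)*(-5 - 5*√(g² + 5²)) = (6*1)*(-5 - 5*√(g² + 25)) = 6*(-5 - 5*√(25 + g²)) = -30 - 30*√(25 + g²))
(-48133 + o(-194, 47))/(-35824 + 27196) = (-48133 + (-30 - 30*√(25 + 47²)))/(-35824 + 27196) = (-48133 + (-30 - 30*√(25 + 2209)))/(-8628) = (-48133 + (-30 - 30*√2234))*(-1/8628) = (-48163 - 30*√2234)*(-1/8628) = 48163/8628 + 5*√2234/1438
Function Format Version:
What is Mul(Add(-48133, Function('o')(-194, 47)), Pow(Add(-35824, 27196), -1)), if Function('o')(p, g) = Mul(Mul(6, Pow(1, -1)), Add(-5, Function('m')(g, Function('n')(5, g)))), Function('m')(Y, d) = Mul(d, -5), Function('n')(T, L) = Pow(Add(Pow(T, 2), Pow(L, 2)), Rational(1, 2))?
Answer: Add(Rational(48163, 8628), Mul(Rational(5, 1438), Pow(2234, Rational(1, 2)))) ≈ 5.7465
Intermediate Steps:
Function('n')(T, L) = Pow(Add(Pow(L, 2), Pow(T, 2)), Rational(1, 2))
Function('m')(Y, d) = Mul(-5, d)
Function('o')(p, g) = Add(-30, Mul(-30, Pow(Add(25, Pow(g, 2)), Rational(1, 2)))) (Function('o')(p, g) = Mul(Mul(6, Pow(1, -1)), Add(-5, Mul(-5, Pow(Add(Pow(g, 2), Pow(5, 2)), Rational(1, 2))))) = Mul(Mul(6, 1), Add(-5, Mul(-5, Pow(Add(Pow(g, 2), 25), Rational(1, 2))))) = Mul(6, Add(-5, Mul(-5, Pow(Add(25, Pow(g, 2)), Rational(1, 2))))) = Add(-30, Mul(-30, Pow(Add(25, Pow(g, 2)), Rational(1, 2)))))
Mul(Add(-48133, Function('o')(-194, 47)), Pow(Add(-35824, 27196), -1)) = Mul(Add(-48133, Add(-30, Mul(-30, Pow(Add(25, Pow(47, 2)), Rational(1, 2))))), Pow(Add(-35824, 27196), -1)) = Mul(Add(-48133, Add(-30, Mul(-30, Pow(Add(25, 2209), Rational(1, 2))))), Pow(-8628, -1)) = Mul(Add(-48133, Add(-30, Mul(-30, Pow(2234, Rational(1, 2))))), Rational(-1, 8628)) = Mul(Add(-48163, Mul(-30, Pow(2234, Rational(1, 2)))), Rational(-1, 8628)) = Add(Rational(48163, 8628), Mul(Rational(5, 1438), Pow(2234, Rational(1, 2))))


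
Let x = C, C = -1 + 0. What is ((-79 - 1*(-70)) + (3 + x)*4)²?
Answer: 1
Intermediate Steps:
C = -1
x = -1
((-79 - 1*(-70)) + (3 + x)*4)² = ((-79 - 1*(-70)) + (3 - 1)*4)² = ((-79 + 70) + 2*4)² = (-9 + 8)² = (-1)² = 1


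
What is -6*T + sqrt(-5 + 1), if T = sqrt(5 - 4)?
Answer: -6 + 2*I ≈ -6.0 + 2.0*I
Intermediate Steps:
T = 1 (T = sqrt(1) = 1)
-6*T + sqrt(-5 + 1) = -6*1 + sqrt(-5 + 1) = -6 + sqrt(-4) = -6 + 2*I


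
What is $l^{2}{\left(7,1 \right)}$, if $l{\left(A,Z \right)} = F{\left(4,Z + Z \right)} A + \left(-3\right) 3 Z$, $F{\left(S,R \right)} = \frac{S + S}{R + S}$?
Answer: $\frac{1}{9} \approx 0.11111$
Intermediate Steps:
$F{\left(S,R \right)} = \frac{2 S}{R + S}$
$l{\left(A,Z \right)} = - 9 Z + \frac{8 A}{4 + 2 Z}$ ($l{\left(A,Z \right)} = 2 \cdot 4 \frac{1}{\left(Z + Z\right) + 4} A + \left(-3\right) 3 Z = 2 \cdot 4 \frac{1}{2 Z + 4} A - 9 Z = 2 \cdot 4 \frac{1}{4 + 2 Z} A - 9 Z = \frac{8}{4 + 2 Z} A - 9 Z = \frac{8 A}{4 + 2 Z} - 9 Z = - 9 Z + \frac{8 A}{4 + 2 Z}$)
$l^{2}{\left(7,1 \right)} = \left(\frac{4 \cdot 7 - 9 \left(2 + 1\right)}{2 + 1}\right)^{2} = \left(\frac{28 - 9 \cdot 3}{3}\right)^{2} = \left(\frac{28 - 27}{3}\right)^{2} = \left(\frac{1}{3} \cdot 1\right)^{2} = \left(\frac{1}{3}\right)^{2} = \frac{1}{9}$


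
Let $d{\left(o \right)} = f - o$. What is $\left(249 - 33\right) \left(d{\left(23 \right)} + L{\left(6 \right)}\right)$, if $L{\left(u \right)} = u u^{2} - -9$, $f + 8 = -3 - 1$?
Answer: $41040$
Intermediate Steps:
$f = -12$ ($f = -8 - 4 = -12$)
$d{\left(o \right)} = -12 - o$
$L{\left(u \right)} = 9 + u^{3}$ ($L{\left(u \right)} = u^{3} + 9 = 9 + u^{3}$)
$\left(249 - 33\right) \left(d{\left(23 \right)} + L{\left(6 \right)}\right) = \left(249 - 33\right) \left(\left(-12 - 23\right) + \left(9 + 6^{3}\right)\right) = 216 \left(\left(-12 - 23\right) + \left(9 + 216\right)\right) = 216 \left(-35 + 225\right) = 216 \cdot 190 = 41040$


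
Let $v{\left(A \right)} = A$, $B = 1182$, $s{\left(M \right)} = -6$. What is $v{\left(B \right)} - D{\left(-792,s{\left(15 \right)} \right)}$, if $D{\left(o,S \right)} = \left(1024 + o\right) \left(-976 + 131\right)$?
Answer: $197222$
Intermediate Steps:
$D{\left(o,S \right)} = -865280 - 845 o$ ($D{\left(o,S \right)} = \left(1024 + o\right) \left(-845\right) = -865280 - 845 o$)
$v{\left(B \right)} - D{\left(-792,s{\left(15 \right)} \right)} = 1182 - \left(-865280 - -669240\right) = 1182 - \left(-865280 + 669240\right) = 1182 - -196040 = 1182 + 196040 = 197222$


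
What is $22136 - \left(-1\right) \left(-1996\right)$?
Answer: $20140$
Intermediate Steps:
$22136 - \left(-1\right) \left(-1996\right) = 22136 - 1996 = 20140$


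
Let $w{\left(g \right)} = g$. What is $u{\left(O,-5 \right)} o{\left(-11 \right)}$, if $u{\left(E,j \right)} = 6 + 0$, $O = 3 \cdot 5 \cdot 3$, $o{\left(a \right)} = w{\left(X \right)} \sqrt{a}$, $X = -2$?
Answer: $- 12 i \sqrt{11} \approx - 39.799 i$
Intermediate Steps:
$o{\left(a \right)} = - 2 \sqrt{a}$
$O = 45$ ($O = 15 \cdot 3 = 45$)
$u{\left(E,j \right)} = 6$
$u{\left(O,-5 \right)} o{\left(-11 \right)} = 6 \left(- 2 \sqrt{-11}\right) = 6 \left(- 2 i \sqrt{11}\right) = - 12 i \sqrt{11}$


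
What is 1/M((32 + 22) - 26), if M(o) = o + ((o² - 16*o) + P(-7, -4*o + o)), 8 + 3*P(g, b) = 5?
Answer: 1/363 ≈ 0.0027548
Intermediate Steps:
P(g, b) = -1 (P(g, b) = -8/3 + (⅓)*5 = -8/3 + 5/3 = -1)
M(o) = -1 + o² - 15*o (M(o) = o + ((o² - 16*o) - 1) = o + (-1 + o² - 16*o) = -1 + o² - 15*o)
1/M((32 + 22) - 26) = 1/(-1 + ((32 + 22) - 26)² - 15*((32 + 22) - 26)) = 1/(-1 + (54 - 26)² - 15*(54 - 26)) = 1/(-1 + 28² - 15*28) = 1/(-1 + 784 - 420) = 1/363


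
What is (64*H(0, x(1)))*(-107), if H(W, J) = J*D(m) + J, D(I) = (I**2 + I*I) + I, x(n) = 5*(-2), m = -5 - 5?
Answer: 13079680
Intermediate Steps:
m = -10
x(n) = -10
D(I) = I + 2*I**2 (D(I) = (I**2 + I**2) + I = 2*I**2 + I = I + 2*I**2)
H(W, J) = 191*J (H(W, J) = J*(-10*(1 + 2*(-10))) + J = J*(-10*(1 - 20)) + J = J*(-10*(-19)) + J = J*190 + J = 190*J + J = 191*J)
(64*H(0, x(1)))*(-107) = (64*(191*(-10)))*(-107) = (64*(-1910))*(-107) = -122240*(-107) = 13079680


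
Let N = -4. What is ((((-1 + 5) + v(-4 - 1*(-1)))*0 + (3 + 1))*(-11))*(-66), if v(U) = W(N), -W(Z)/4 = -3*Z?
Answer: 2904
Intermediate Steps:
W(Z) = 12*Z (W(Z) = -(-12)*Z = 12*Z)
v(U) = -48 (v(U) = 12*(-4) = -48)
((((-1 + 5) + v(-4 - 1*(-1)))*0 + (3 + 1))*(-11))*(-66) = ((((-1 + 5) - 48)*0 + (3 + 1))*(-11))*(-66) = (((4 - 48)*0 + 4)*(-11))*(-66) = ((-44*0 + 4)*(-11))*(-66) = ((0 + 4)*(-11))*(-66) = (4*(-11))*(-66) = -44*(-66) = 2904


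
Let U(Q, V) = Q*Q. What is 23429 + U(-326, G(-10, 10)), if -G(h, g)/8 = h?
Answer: 129705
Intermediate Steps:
G(h, g) = -8*h
U(Q, V) = Q**2
23429 + U(-326, G(-10, 10)) = 23429 + (-326)**2 = 23429 + 106276 = 129705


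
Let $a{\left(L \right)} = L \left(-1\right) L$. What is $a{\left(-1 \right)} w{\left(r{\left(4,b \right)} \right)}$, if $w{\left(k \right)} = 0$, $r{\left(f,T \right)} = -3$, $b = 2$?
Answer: $0$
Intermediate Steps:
$a{\left(L \right)} = - L^{2}$ ($a{\left(L \right)} = - L L = - L^{2}$)
$a{\left(-1 \right)} w{\left(r{\left(4,b \right)} \right)} = - \left(-1\right)^{2} \cdot 0 = \left(-1\right) 1 \cdot 0 = \left(-1\right) 0 = 0$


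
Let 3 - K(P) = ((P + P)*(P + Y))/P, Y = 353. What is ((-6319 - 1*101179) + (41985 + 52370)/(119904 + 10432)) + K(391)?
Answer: -14204313933/130336 ≈ -1.0898e+5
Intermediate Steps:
K(P) = -703 - 2*P (K(P) = 3 - (P + P)*(P + 353)/P = 3 - (2*P)*(353 + P)/P = 3 - 2*P*(353 + P)/P = 3 - (706 + 2*P) = 3 + (-706 - 2*P) = -703 - 2*P)
((-6319 - 1*101179) + (41985 + 52370)/(119904 + 10432)) + K(391) = ((-6319 - 1*101179) + (41985 + 52370)/(119904 + 10432)) + (-703 - 2*391) = ((-6319 - 101179) + 94355/130336) + (-703 - 782) = (-107498 + 94355*(1/130336)) - 1485 = (-107498 + 94355/130336) - 1485 = -14010764973/130336 - 1485 = -14204313933/130336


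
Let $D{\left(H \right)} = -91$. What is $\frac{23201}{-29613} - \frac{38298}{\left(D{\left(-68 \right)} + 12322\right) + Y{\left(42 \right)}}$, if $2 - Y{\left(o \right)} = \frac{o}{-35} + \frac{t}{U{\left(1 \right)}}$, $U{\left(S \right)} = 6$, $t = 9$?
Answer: $- \frac{14179295467}{3622469451} \approx -3.9143$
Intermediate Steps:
$Y{\left(o \right)} = \frac{1}{2} + \frac{o}{35}$ ($Y{\left(o \right)} = 2 - \left(\frac{o}{-35} + \frac{9}{6}\right) = 2 - \left(o \left(- \frac{1}{35}\right) + 9 \cdot \frac{1}{6}\right) = 2 - \left(- \frac{o}{35} + \frac{3}{2}\right) = 2 - \left(\frac{3}{2} - \frac{o}{35}\right) = 2 + \left(- \frac{3}{2} + \frac{o}{35}\right) = \frac{1}{2} + \frac{o}{35}$)
$\frac{23201}{-29613} - \frac{38298}{\left(D{\left(-68 \right)} + 12322\right) + Y{\left(42 \right)}} = \frac{23201}{-29613} - \frac{38298}{\left(-91 + 12322\right) + \left(\frac{1}{2} + \frac{1}{35} \cdot 42\right)} = 23201 \left(- \frac{1}{29613}\right) - \frac{38298}{12231 + \left(\frac{1}{2} + \frac{6}{5}\right)} = - \frac{23201}{29613} - \frac{38298}{12231 + \frac{17}{10}} = - \frac{23201}{29613} - \frac{38298}{\frac{122327}{10}} = - \frac{23201}{29613} - \frac{382980}{122327} = - \frac{14179295467}{3622469451}$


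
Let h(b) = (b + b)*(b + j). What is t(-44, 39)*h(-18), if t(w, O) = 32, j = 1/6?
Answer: 20544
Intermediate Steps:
j = ⅙ ≈ 0.16667
h(b) = 2*b*(⅙ + b) (h(b) = (b + b)*(b + ⅙) = (2*b)*(⅙ + b) = 2*b*(⅙ + b))
t(-44, 39)*h(-18) = 32*((⅓)*(-18)*(1 + 6*(-18))) = 32*((⅓)*(-18)*(1 - 108)) = 32*((⅓)*(-18)*(-107)) = 32*642 = 20544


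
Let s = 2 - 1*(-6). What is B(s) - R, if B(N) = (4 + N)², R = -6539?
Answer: 6683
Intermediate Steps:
s = 8 (s = 2 + 6 = 8)
B(s) - R = (4 + 8)² - 1*(-6539) = 12² + 6539 = 144 + 6539 = 6683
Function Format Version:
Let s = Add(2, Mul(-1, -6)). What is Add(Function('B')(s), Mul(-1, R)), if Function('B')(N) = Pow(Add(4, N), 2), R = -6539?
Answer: 6683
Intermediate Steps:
s = 8 (s = Add(2, 6) = 8)
Add(Function('B')(s), Mul(-1, R)) = Add(Pow(Add(4, 8), 2), Mul(-1, -6539)) = Add(Pow(12, 2), 6539) = Add(144, 6539) = 6683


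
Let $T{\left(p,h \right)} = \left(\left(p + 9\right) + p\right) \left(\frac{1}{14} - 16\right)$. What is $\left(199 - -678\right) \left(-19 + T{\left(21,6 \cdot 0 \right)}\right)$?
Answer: $- \frac{10207403}{14} \approx -7.291 \cdot 10^{5}$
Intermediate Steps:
$T{\left(p,h \right)} = - \frac{2007}{14} - \frac{223 p}{7}$ ($T{\left(p,h \right)} = \left(\left(9 + p\right) + p\right) \left(\frac{1}{14} - 16\right) = \left(9 + 2 p\right) \left(- \frac{223}{14}\right) = - \frac{2007}{14} - \frac{223 p}{7}$)
$\left(199 - -678\right) \left(-19 + T{\left(21,6 \cdot 0 \right)}\right) = \left(199 - -678\right) \left(-19 - \frac{11373}{14}\right) = \left(199 + 678\right) \left(-19 - \frac{11373}{14}\right) = 877 \left(-19 - \frac{11373}{14}\right) = 877 \left(- \frac{11639}{14}\right) = - \frac{10207403}{14}$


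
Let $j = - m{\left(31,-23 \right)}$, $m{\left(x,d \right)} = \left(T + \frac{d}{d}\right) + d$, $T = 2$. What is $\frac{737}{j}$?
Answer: $\frac{737}{20} \approx 36.85$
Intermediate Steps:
$m{\left(x,d \right)} = 3 + d$ ($m{\left(x,d \right)} = \left(2 + \frac{d}{d}\right) + d = \left(2 + 1\right) + d = 3 + d$)
$j = 20$ ($j = - (3 - 23) = \left(-1\right) \left(-20\right) = 20$)
$\frac{737}{j} = \frac{737}{20}$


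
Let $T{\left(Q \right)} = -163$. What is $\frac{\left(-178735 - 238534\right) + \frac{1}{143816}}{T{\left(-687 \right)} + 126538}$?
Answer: $- \frac{20003319501}{6058249000} \approx -3.3018$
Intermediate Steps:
$\frac{\left(-178735 - 238534\right) + \frac{1}{143816}}{T{\left(-687 \right)} + 126538} = \frac{\left(-178735 - 238534\right) + \frac{1}{143816}}{-163 + 126538} = \frac{\left(-178735 - 238534\right) + \frac{1}{143816}}{126375} = \left(-417269 + \frac{1}{143816}\right) \frac{1}{126375} = \left(- \frac{60009958503}{143816}\right) \frac{1}{126375} = - \frac{20003319501}{6058249000}$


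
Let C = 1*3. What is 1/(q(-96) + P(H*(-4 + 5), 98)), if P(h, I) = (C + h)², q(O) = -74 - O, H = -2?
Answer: 1/23 ≈ 0.043478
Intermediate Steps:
C = 3
P(h, I) = (3 + h)²
1/(q(-96) + P(H*(-4 + 5), 98)) = 1/((-74 - 1*(-96)) + (3 - 2*(-4 + 5))²) = 1/((-74 + 96) + (3 - 2*1)²) = 1/(22 + (3 - 2)²) = 1/(22 + 1²) = 1/(22 + 1) = 1/23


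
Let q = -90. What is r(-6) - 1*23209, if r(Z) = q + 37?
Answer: -23262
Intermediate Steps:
r(Z) = -53 (r(Z) = -90 + 37 = -53)
r(-6) - 1*23209 = -53 - 1*23209 = -53 - 23209 = -23262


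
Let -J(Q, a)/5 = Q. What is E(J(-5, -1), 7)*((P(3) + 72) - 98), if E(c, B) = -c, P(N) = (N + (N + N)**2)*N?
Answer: -2275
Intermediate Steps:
J(Q, a) = -5*Q
P(N) = N*(N + 4*N**2) (P(N) = (N + (2*N)**2)*N = (N + 4*N**2)*N = N*(N + 4*N**2))
E(J(-5, -1), 7)*((P(3) + 72) - 98) = (-(-5)*(-5))*((3**2*(1 + 4*3) + 72) - 98) = (-1*25)*((9*(1 + 12) + 72) - 98) = -25*((9*13 + 72) - 98) = -25*((117 + 72) - 98) = -25*(189 - 98) = -25*91 = -2275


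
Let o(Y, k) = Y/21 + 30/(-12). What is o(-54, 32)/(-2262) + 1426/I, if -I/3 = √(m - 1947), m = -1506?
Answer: 71/31668 + 1426*I*√3453/10359 ≈ 0.002242 + 8.0891*I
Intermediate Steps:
o(Y, k) = -5/2 + Y/21 (o(Y, k) = Y*(1/21) + 30*(-1/12) = Y/21 - 5/2 = -5/2 + Y/21)
I = -3*I*√3453 (I = -3*√(-1506 - 1947) = -3*I*√3453 ≈ -176.29*I)
o(-54, 32)/(-2262) + 1426/I = (-5/2 + (1/21)*(-54))/(-2262) + 1426/((-3*I*√3453)) = (-5/2 - 18/7)*(-1/2262) + 1426*(I*√3453/10359) = -71/14*(-1/2262) + 1426*I*√3453/10359 = 71/31668 + 1426*I*√3453/10359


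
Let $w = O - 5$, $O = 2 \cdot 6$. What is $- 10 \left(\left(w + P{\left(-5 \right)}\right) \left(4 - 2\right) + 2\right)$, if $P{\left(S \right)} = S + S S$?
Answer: $-560$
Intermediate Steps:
$O = 12$
$w = 7$ ($w = 12 - 5 = 7$)
$P{\left(S \right)} = S + S^{2}$
$- 10 \left(\left(w + P{\left(-5 \right)}\right) \left(4 - 2\right) + 2\right) = - 10 \left(\left(7 - 5 \left(1 - 5\right)\right) \left(4 - 2\right) + 2\right) = - 10 \left(\left(7 - -20\right) 2 + 2\right) = - 10 \left(\left(7 + 20\right) 2 + 2\right) = - 10 \left(27 \cdot 2 + 2\right) = - 10 \left(54 + 2\right) = \left(-10\right) 56 = -560$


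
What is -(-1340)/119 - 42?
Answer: -3658/119 ≈ -30.740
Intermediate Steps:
-(-1340)/119 - 42 = -20*(-67/119) - 42 = 1340/119 - 42 = -3658/119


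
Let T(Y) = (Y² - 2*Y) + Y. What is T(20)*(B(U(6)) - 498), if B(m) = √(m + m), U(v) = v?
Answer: -189240 + 760*√3 ≈ -1.8792e+5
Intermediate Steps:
B(m) = √2*√m (B(m) = √(2*m) = √2*√m)
T(Y) = Y² - Y
T(20)*(B(U(6)) - 498) = (20*(-1 + 20))*(√2*√6 - 498) = (20*19)*(2*√3 - 498) = 380*(-498 + 2*√3) = -189240 + 760*√3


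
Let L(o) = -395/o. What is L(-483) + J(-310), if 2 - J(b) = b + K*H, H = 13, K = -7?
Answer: 195044/483 ≈ 403.82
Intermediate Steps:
J(b) = 93 - b (J(b) = 2 - (b - 7*13) = 2 - (b - 91) = 2 - (-91 + b) = 2 + (91 - b) = 93 - b)
L(-483) + J(-310) = -395/(-483) + (93 - 1*(-310)) = -395*(-1/483) + (93 + 310) = 395/483 + 403 = 195044/483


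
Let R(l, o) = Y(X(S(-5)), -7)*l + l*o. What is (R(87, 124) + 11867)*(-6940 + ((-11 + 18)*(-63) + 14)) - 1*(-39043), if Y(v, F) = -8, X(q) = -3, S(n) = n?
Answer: -161732910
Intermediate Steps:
R(l, o) = -8*l + l*o
(R(87, 124) + 11867)*(-6940 + ((-11 + 18)*(-63) + 14)) - 1*(-39043) = (87*(-8 + 124) + 11867)*(-6940 + ((-11 + 18)*(-63) + 14)) - 1*(-39043) = (87*116 + 11867)*(-6940 + (7*(-63) + 14)) + 39043 = (10092 + 11867)*(-6940 + (-441 + 14)) + 39043 = 21959*(-6940 - 427) + 39043 = 21959*(-7367) + 39043 = -161771953 + 39043 = -161732910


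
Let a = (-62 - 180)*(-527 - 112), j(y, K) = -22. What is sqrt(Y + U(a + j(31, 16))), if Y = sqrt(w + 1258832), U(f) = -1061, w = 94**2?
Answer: sqrt(-1061 + 6*sqrt(35213)) ≈ 8.0565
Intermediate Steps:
w = 8836
a = 154638 (a = -242*(-639) = 154638)
Y = 6*sqrt(35213) (Y = sqrt(8836 + 1258832) = sqrt(1267668) = 6*sqrt(35213) ≈ 1125.9)
sqrt(Y + U(a + j(31, 16))) = sqrt(6*sqrt(35213) - 1061) = sqrt(-1061 + 6*sqrt(35213))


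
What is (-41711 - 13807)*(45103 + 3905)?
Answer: -2720826144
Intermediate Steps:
(-41711 - 13807)*(45103 + 3905) = -55518*49008 = -2720826144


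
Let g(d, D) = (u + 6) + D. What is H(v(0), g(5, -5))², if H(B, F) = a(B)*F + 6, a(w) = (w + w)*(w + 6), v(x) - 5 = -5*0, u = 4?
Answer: 309136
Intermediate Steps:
v(x) = 5 (v(x) = 5 - 5*0 = 5 + 0 = 5)
a(w) = 2*w*(6 + w) (a(w) = (2*w)*(6 + w) = 2*w*(6 + w))
g(d, D) = 10 + D (g(d, D) = (4 + 6) + D = 10 + D)
H(B, F) = 6 + 2*B*F*(6 + B) (H(B, F) = (2*B*(6 + B))*F + 6 = 2*B*F*(6 + B) + 6 = 6 + 2*B*F*(6 + B))
H(v(0), g(5, -5))² = (6 + 2*5*(10 - 5)*(6 + 5))² = (6 + 2*5*5*11)² = (6 + 550)² = 556² = 309136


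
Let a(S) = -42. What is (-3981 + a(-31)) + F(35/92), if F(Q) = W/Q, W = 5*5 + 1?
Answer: -138413/35 ≈ -3954.7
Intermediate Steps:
W = 26 (W = 25 + 1 = 26)
F(Q) = 26/Q
(-3981 + a(-31)) + F(35/92) = (-3981 - 42) + 26/((35/92)) = -4023 + 26/((35*(1/92))) = -4023 + 26/(35/92) = -4023 + 26*(92/35) = -4023 + 2392/35 = -138413/35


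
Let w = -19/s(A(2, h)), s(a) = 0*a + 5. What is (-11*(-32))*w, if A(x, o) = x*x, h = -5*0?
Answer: -6688/5 ≈ -1337.6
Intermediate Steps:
h = 0
A(x, o) = x²
s(a) = 5 (s(a) = 0 + 5 = 5)
w = -19/5 ≈ -3.8000
(-11*(-32))*w = -11*(-32)*(-19/5) = 352*(-19/5) = -6688/5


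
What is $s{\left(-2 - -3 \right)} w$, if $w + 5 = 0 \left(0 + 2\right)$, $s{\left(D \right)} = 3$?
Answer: $-15$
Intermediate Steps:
$w = -5$ ($w = -5 + 0 \left(0 + 2\right) = -5 + 0 \cdot 2 = -5 + 0 = -5$)
$s{\left(-2 - -3 \right)} w = 3 \left(-5\right) = -15$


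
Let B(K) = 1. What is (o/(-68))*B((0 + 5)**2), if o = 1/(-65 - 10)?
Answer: 1/5100 ≈ 0.00019608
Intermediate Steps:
o = -1/75 (o = 1/(-75) = -1/75 ≈ -0.013333)
(o/(-68))*B((0 + 5)**2) = -1/75/(-68)*1 = -1/75*(-1/68)*1 = (1/5100)*1 = 1/5100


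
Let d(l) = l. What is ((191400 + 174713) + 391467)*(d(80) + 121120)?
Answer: 91818696000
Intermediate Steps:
((191400 + 174713) + 391467)*(d(80) + 121120) = ((191400 + 174713) + 391467)*(80 + 121120) = (366113 + 391467)*121200 = 757580*121200 = 91818696000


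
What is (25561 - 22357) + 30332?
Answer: 33536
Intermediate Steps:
(25561 - 22357) + 30332 = 3204 + 30332 = 33536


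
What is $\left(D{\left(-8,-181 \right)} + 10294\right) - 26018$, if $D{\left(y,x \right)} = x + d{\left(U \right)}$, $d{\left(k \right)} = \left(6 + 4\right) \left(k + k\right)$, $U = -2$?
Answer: $-15945$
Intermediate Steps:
$d{\left(k \right)} = 20 k$ ($d{\left(k \right)} = 10 \cdot 2 k = 20 k$)
$D{\left(y,x \right)} = -40 + x$ ($D{\left(y,x \right)} = x + 20 \left(-2\right) = x - 40 = -40 + x$)
$\left(D{\left(-8,-181 \right)} + 10294\right) - 26018 = \left(\left(-40 - 181\right) + 10294\right) - 26018 = \left(-221 + 10294\right) - 26018 = 10073 - 26018 = -15945$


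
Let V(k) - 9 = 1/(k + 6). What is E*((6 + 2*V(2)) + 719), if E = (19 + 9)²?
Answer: 582708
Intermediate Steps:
E = 784 (E = 28² = 784)
V(k) = 9 + 1/(6 + k) (V(k) = 9 + 1/(k + 6) = 9 + 1/(6 + k))
E*((6 + 2*V(2)) + 719) = 784*((6 + 2*((55 + 9*2)/(6 + 2))) + 719) = 784*((6 + 2*((55 + 18)/8)) + 719) = 784*((6 + 2*((⅛)*73)) + 719) = 784*((6 + 2*(73/8)) + 719) = 784*((6 + 73/4) + 719) = 784*(97/4 + 719) = 784*(2973/4) = 582708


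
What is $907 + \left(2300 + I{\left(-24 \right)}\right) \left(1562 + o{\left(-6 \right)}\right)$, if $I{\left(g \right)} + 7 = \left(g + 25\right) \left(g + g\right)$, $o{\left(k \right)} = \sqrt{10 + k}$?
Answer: $3512087$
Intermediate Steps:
$I{\left(g \right)} = -7 + 2 g \left(25 + g\right)$ ($I{\left(g \right)} = -7 + \left(g + 25\right) \left(g + g\right) = -7 + \left(25 + g\right) 2 g = -7 + 2 g \left(25 + g\right)$)
$907 + \left(2300 + I{\left(-24 \right)}\right) \left(1562 + o{\left(-6 \right)}\right) = 907 + \left(2300 + \left(-7 + 2 \left(-24\right)^{2} + 50 \left(-24\right)\right)\right) \left(1562 + \sqrt{10 - 6}\right) = 907 + \left(2300 - 55\right) \left(1562 + \sqrt{4}\right) = 907 + \left(2300 - 55\right) \left(1562 + 2\right) = 907 + \left(2300 - 55\right) 1564 = 907 + 2245 \cdot 1564 = 907 + 3511180 = 3512087$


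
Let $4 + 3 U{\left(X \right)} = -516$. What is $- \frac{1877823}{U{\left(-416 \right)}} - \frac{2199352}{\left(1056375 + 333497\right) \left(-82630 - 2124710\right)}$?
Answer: $\frac{13502369184637397}{1246342524570} \approx 10834.0$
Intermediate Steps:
$U{\left(X \right)} = - \frac{520}{3}$ ($U{\left(X \right)} = - \frac{4}{3} + \frac{1}{3} \left(-516\right) = - \frac{4}{3} - 172 = - \frac{520}{3}$)
$- \frac{1877823}{U{\left(-416 \right)}} - \frac{2199352}{\left(1056375 + 333497\right) \left(-82630 - 2124710\right)} = - \frac{1877823}{- \frac{520}{3}} - \frac{2199352}{\left(1056375 + 333497\right) \left(-82630 - 2124710\right)} = \left(-1877823\right) \left(- \frac{3}{520}\right) - \frac{2199352}{1389872 \left(-2207340\right)} = \frac{5633469}{520} - \frac{2199352}{-3067920060480} = \frac{5633469}{520} - - \frac{274919}{383490007560} = \frac{5633469}{520} + \frac{274919}{383490007560} = \frac{13502369184637397}{1246342524570}$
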